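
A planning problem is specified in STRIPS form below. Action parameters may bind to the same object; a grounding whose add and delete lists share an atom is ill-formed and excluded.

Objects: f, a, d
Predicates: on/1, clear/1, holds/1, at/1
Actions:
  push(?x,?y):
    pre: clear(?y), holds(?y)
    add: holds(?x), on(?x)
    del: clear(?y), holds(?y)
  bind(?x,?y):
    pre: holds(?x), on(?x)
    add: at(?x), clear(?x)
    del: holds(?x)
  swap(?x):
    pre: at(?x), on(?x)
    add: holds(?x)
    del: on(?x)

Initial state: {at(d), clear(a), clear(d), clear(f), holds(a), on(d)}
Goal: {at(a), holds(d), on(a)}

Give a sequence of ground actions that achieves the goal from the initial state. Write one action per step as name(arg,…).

push(f,a); push(a,f); bind(a,f); swap(d)

1. push(f,a)  →  {at(d), clear(d), clear(f), holds(f), on(d), on(f)}
2. push(a,f)  →  {at(d), clear(d), holds(a), on(a), on(d), on(f)}
3. bind(a,f)  →  {at(a), at(d), clear(a), clear(d), on(a), on(d), on(f)}
4. swap(d)  →  {at(a), at(d), clear(a), clear(d), holds(d), on(a), on(f)}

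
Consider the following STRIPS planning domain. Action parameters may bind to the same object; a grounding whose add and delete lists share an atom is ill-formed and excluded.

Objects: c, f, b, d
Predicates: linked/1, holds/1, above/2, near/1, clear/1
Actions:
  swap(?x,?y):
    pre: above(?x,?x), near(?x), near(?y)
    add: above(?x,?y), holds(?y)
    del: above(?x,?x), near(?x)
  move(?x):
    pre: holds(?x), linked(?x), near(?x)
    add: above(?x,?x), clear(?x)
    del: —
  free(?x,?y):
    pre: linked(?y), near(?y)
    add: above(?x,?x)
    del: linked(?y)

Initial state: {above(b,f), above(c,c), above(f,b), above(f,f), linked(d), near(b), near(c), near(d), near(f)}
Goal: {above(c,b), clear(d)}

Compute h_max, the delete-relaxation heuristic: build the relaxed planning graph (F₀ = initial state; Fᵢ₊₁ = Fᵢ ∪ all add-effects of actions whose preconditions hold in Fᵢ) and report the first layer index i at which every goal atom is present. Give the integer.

F0 = init (9 atoms)
F1 = F0 ∪ {above(b,b), above(c,b), above(c,d), above(c,f), above(d,d), above(f,c), above(f,d), holds(b), holds(c), holds(d), holds(f)}  (20 atoms)
F2 = F1 ∪ {above(b,c), above(b,d), above(d,b), above(d,c), above(d,f), clear(d)}  (26 atoms)
goal ⊆ F2  ⇒  h_max = 2

2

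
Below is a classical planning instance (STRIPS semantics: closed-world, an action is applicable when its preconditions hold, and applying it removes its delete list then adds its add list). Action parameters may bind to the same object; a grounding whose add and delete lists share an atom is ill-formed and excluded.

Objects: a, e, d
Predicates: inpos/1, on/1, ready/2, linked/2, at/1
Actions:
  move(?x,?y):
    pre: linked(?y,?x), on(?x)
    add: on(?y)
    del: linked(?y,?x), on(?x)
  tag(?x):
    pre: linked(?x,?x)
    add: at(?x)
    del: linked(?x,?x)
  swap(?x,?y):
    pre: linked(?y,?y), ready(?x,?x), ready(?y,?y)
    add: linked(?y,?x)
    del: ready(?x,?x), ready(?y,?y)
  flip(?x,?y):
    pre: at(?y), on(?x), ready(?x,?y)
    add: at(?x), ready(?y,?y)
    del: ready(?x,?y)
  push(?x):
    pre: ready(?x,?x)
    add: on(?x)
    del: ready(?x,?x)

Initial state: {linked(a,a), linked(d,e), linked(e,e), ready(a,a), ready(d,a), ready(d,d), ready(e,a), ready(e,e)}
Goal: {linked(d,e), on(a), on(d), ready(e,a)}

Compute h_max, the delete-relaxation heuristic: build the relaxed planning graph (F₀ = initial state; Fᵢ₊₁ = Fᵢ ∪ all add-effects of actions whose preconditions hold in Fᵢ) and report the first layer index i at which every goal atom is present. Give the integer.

F0 = init (8 atoms)
F1 = F0 ∪ {at(a), at(e), linked(a,d), linked(a,e), linked(e,a), linked(e,d), on(a), on(d), on(e)}  (17 atoms)
goal ⊆ F1  ⇒  h_max = 1

1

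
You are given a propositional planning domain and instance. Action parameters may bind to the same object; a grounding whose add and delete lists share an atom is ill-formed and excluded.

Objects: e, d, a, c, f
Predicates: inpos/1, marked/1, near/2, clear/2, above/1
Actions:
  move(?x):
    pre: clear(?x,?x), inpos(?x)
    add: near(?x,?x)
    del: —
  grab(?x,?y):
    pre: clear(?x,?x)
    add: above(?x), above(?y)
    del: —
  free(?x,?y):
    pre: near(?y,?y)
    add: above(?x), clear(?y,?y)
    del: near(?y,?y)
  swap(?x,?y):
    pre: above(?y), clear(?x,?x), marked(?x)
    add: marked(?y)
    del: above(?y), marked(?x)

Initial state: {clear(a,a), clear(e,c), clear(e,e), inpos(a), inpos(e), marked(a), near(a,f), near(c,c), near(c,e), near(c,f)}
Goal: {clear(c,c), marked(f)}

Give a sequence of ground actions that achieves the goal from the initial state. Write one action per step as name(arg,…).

free(f,c); swap(a,f)

1. free(f,c)  →  {above(f), clear(a,a), clear(c,c), clear(e,c), clear(e,e), inpos(a), inpos(e), marked(a), near(a,f), near(c,e), near(c,f)}
2. swap(a,f)  →  {clear(a,a), clear(c,c), clear(e,c), clear(e,e), inpos(a), inpos(e), marked(f), near(a,f), near(c,e), near(c,f)}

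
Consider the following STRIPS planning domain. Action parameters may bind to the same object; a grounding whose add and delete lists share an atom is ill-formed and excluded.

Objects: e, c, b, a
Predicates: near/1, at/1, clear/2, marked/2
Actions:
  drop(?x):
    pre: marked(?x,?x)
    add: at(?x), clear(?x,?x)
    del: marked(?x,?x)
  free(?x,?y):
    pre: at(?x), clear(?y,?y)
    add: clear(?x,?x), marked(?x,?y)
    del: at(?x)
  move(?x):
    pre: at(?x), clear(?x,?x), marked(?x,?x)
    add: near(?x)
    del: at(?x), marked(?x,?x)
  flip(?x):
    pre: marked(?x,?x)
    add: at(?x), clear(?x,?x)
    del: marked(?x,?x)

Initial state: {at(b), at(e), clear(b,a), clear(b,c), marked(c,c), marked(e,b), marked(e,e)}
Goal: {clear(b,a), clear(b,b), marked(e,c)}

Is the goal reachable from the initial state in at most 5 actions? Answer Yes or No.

1. drop(c)  →  {at(b), at(c), at(e), clear(b,a), clear(b,c), clear(c,c), marked(e,b), marked(e,e)}
2. free(e,c)  →  {at(b), at(c), clear(b,a), clear(b,c), clear(c,c), clear(e,e), marked(e,b), marked(e,c), marked(e,e)}
3. free(b,e)  →  {at(c), clear(b,a), clear(b,b), clear(b,c), clear(c,c), clear(e,e), marked(b,e), marked(e,b), marked(e,c), marked(e,e)}
optimal plan length = 3; 3 ≤ 5

Yes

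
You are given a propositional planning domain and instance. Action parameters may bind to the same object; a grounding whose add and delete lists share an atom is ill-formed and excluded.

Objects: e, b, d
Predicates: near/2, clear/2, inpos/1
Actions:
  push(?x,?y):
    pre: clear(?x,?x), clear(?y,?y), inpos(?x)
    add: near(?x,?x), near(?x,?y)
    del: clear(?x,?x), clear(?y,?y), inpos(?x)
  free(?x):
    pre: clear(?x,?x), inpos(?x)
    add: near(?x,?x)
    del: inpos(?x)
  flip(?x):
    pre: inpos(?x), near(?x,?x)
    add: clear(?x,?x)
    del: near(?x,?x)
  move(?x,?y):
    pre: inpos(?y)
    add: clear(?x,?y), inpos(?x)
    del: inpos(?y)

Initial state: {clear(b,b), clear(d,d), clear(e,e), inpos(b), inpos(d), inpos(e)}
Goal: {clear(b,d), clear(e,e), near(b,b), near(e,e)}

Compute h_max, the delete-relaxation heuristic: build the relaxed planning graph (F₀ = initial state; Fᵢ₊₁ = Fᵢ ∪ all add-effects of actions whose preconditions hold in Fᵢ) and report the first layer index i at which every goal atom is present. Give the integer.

1

F0 = init (6 atoms)
F1 = F0 ∪ {clear(b,d), clear(b,e), clear(d,b), clear(d,e), clear(e,b), clear(e,d), near(b,b), near(b,d), near(b,e), near(d,b), near(d,d), near(d,e), near(e,b), near(e,d), near(e,e)}  (21 atoms)
goal ⊆ F1  ⇒  h_max = 1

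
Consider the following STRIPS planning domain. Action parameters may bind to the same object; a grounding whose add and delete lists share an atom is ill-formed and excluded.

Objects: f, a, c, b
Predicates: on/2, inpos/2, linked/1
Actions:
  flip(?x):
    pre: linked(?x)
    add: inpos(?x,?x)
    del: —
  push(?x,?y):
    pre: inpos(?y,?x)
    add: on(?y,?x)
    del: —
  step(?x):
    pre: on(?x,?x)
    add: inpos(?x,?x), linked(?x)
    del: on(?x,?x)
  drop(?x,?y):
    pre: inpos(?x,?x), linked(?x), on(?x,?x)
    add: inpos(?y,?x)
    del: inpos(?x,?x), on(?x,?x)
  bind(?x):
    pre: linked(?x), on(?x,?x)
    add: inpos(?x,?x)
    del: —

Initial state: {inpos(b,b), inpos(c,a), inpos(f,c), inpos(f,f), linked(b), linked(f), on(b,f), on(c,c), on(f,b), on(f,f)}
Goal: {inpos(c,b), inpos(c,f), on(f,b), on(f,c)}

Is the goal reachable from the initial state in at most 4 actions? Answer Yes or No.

Yes

1. push(c,f)  →  {inpos(b,b), inpos(c,a), inpos(f,c), inpos(f,f), linked(b), linked(f), on(b,f), on(c,c), on(f,b), on(f,c), on(f,f)}
2. push(b,b)  →  {inpos(b,b), inpos(c,a), inpos(f,c), inpos(f,f), linked(b), linked(f), on(b,b), on(b,f), on(c,c), on(f,b), on(f,c), on(f,f)}
3. drop(f,c)  →  {inpos(b,b), inpos(c,a), inpos(c,f), inpos(f,c), linked(b), linked(f), on(b,b), on(b,f), on(c,c), on(f,b), on(f,c)}
4. drop(b,c)  →  {inpos(c,a), inpos(c,b), inpos(c,f), inpos(f,c), linked(b), linked(f), on(b,f), on(c,c), on(f,b), on(f,c)}
optimal plan length = 4; 4 ≤ 4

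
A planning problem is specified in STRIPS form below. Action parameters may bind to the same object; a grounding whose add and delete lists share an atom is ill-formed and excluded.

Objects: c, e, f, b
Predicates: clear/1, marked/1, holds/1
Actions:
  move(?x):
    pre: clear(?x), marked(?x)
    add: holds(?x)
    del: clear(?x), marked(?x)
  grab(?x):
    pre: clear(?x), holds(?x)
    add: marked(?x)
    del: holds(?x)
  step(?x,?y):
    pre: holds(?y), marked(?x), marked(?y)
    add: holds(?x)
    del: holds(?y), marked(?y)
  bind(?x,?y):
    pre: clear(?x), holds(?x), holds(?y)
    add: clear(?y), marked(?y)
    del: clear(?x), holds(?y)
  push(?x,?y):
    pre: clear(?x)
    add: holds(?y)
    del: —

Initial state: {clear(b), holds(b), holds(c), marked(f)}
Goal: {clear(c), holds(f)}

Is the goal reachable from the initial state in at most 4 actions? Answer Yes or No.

Yes

1. bind(b,c)  →  {clear(c), holds(b), marked(c), marked(f)}
2. push(c,f)  →  {clear(c), holds(b), holds(f), marked(c), marked(f)}
optimal plan length = 2; 2 ≤ 4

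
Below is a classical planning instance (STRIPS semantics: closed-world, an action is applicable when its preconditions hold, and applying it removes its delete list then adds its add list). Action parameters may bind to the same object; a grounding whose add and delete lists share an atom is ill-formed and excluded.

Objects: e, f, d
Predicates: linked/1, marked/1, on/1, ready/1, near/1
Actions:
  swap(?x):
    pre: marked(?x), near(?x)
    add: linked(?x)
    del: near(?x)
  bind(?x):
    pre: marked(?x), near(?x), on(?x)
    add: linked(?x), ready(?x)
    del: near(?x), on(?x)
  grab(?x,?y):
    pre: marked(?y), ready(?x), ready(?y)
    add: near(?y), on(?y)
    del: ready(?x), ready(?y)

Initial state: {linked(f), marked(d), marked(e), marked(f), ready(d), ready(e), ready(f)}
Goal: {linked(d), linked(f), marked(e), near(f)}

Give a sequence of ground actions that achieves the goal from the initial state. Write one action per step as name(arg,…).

1. grab(e,f)  →  {linked(f), marked(d), marked(e), marked(f), near(f), on(f), ready(d)}
2. grab(d,d)  →  {linked(f), marked(d), marked(e), marked(f), near(d), near(f), on(d), on(f)}
3. swap(d)  →  {linked(d), linked(f), marked(d), marked(e), marked(f), near(f), on(d), on(f)}

grab(e,f); grab(d,d); swap(d)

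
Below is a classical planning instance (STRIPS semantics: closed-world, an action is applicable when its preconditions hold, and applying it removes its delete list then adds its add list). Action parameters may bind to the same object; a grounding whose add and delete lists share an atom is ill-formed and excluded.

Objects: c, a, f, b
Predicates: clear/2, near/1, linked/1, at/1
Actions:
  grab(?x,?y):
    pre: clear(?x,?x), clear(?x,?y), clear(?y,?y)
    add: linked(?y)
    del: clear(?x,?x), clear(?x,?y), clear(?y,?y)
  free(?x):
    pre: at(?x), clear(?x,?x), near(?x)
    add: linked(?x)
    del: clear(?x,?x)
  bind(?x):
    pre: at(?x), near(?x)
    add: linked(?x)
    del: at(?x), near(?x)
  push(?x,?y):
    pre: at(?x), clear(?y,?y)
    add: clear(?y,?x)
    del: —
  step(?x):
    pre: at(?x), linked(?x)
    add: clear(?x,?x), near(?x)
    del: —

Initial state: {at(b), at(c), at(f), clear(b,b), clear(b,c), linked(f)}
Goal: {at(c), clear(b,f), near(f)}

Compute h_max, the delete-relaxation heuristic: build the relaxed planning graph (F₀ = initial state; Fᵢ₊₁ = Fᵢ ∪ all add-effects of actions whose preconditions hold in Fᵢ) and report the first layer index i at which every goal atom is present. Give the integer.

F0 = init (6 atoms)
F1 = F0 ∪ {clear(b,f), clear(f,f), linked(b), near(f)}  (10 atoms)
goal ⊆ F1  ⇒  h_max = 1

1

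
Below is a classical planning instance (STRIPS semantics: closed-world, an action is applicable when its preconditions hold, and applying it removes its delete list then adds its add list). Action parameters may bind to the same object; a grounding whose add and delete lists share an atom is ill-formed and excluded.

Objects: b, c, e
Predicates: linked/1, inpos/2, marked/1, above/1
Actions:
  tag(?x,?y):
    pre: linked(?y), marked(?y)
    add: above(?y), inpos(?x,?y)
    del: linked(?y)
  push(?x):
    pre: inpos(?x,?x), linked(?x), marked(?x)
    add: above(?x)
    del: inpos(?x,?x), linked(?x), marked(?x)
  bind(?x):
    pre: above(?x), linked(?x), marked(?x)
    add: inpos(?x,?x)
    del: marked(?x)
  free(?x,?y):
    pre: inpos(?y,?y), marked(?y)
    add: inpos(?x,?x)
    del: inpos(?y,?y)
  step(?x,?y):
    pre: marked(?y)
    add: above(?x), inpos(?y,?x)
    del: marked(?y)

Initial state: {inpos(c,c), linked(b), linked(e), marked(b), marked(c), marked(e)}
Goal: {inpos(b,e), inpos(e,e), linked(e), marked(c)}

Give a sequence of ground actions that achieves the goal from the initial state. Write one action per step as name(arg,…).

1. free(e,c)  →  {inpos(e,e), linked(b), linked(e), marked(b), marked(c), marked(e)}
2. step(e,b)  →  {above(e), inpos(b,e), inpos(e,e), linked(b), linked(e), marked(c), marked(e)}

free(e,c); step(e,b)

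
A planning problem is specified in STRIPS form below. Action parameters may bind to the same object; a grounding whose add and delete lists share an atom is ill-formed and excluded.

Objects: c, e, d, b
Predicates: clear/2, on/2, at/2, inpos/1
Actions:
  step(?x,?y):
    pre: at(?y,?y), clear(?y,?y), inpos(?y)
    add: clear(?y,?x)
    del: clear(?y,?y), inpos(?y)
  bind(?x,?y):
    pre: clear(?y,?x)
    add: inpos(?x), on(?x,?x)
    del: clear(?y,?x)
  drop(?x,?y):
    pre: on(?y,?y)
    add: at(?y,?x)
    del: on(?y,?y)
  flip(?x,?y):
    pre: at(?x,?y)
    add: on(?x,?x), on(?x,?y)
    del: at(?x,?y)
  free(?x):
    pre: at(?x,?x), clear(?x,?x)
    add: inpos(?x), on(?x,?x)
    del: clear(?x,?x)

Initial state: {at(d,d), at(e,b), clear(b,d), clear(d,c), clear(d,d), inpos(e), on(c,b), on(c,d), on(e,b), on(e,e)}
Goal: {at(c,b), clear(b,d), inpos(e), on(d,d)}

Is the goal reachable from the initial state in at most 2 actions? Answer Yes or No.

1. bind(c,d)  →  {at(d,d), at(e,b), clear(b,d), clear(d,d), inpos(c), inpos(e), on(c,b), on(c,c), on(c,d), on(e,b), on(e,e)}
2. bind(d,d)  →  {at(d,d), at(e,b), clear(b,d), inpos(c), inpos(d), inpos(e), on(c,b), on(c,c), on(c,d), on(d,d), on(e,b), on(e,e)}
3. drop(b,c)  →  {at(c,b), at(d,d), at(e,b), clear(b,d), inpos(c), inpos(d), inpos(e), on(c,b), on(c,d), on(d,d), on(e,b), on(e,e)}
optimal plan length = 3; 3 > 2

No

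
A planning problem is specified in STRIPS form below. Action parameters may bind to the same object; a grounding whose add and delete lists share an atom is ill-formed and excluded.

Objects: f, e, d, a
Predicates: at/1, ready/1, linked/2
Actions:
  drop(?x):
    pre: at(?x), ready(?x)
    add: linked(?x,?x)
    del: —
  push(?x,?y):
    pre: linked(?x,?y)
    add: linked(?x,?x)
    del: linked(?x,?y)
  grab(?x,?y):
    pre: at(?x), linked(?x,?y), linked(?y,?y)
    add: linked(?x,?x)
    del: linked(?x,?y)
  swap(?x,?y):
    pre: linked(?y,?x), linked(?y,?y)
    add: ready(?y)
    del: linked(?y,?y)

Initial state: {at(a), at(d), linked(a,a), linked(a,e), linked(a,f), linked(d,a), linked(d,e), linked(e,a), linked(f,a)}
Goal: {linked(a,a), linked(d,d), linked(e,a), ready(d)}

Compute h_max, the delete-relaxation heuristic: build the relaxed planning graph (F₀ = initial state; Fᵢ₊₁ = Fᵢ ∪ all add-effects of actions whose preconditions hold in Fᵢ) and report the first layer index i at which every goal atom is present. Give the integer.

F0 = init (9 atoms)
F1 = F0 ∪ {linked(d,d), linked(e,e), linked(f,f), ready(a)}  (13 atoms)
F2 = F1 ∪ {ready(d), ready(e), ready(f)}  (16 atoms)
goal ⊆ F2  ⇒  h_max = 2

2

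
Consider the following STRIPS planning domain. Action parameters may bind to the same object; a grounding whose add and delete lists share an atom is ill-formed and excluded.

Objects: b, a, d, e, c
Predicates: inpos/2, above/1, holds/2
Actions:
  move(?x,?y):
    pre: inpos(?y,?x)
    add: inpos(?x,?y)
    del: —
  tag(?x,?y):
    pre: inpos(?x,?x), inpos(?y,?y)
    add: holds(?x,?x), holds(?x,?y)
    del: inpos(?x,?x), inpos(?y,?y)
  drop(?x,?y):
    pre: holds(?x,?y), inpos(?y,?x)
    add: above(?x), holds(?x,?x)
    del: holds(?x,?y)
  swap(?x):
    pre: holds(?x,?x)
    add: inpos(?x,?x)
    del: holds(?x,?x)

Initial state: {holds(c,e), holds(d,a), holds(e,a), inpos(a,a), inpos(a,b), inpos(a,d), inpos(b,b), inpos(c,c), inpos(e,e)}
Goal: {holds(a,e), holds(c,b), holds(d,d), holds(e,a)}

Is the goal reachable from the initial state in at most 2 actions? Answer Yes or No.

No

1. tag(a,e)  →  {holds(a,a), holds(a,e), holds(c,e), holds(d,a), holds(e,a), inpos(a,b), inpos(a,d), inpos(b,b), inpos(c,c)}
2. tag(c,b)  →  {holds(a,a), holds(a,e), holds(c,b), holds(c,c), holds(c,e), holds(d,a), holds(e,a), inpos(a,b), inpos(a,d)}
3. drop(d,a)  →  {above(d), holds(a,a), holds(a,e), holds(c,b), holds(c,c), holds(c,e), holds(d,d), holds(e,a), inpos(a,b), inpos(a,d)}
optimal plan length = 3; 3 > 2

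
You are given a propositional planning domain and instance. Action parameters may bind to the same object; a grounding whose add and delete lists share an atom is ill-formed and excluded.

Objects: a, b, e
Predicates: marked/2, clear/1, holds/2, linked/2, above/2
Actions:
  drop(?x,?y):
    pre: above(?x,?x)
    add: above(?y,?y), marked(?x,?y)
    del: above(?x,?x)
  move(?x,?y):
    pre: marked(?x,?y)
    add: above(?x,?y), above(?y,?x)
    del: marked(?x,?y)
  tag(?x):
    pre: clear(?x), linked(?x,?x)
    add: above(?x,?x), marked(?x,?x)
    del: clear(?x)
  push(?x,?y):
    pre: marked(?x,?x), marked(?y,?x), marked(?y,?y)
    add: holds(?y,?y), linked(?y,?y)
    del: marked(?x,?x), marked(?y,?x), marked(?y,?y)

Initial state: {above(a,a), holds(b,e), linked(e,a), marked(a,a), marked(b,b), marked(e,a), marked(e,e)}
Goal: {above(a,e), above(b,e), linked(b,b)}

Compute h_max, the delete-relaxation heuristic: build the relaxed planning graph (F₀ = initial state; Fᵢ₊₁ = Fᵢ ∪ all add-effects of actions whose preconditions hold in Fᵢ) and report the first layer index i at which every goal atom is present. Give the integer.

F0 = init (7 atoms)
F1 = F0 ∪ {above(a,e), above(b,b), above(e,a), above(e,e), holds(a,a), holds(b,b), holds(e,e), linked(a,a), linked(b,b), linked(e,e), marked(a,b), marked(a,e)}  (19 atoms)
F2 = F1 ∪ {above(a,b), above(b,a), marked(b,a), marked(b,e), marked(e,b)}  (24 atoms)
F3 = F2 ∪ {above(b,e), above(e,b)}  (26 atoms)
goal ⊆ F3  ⇒  h_max = 3

3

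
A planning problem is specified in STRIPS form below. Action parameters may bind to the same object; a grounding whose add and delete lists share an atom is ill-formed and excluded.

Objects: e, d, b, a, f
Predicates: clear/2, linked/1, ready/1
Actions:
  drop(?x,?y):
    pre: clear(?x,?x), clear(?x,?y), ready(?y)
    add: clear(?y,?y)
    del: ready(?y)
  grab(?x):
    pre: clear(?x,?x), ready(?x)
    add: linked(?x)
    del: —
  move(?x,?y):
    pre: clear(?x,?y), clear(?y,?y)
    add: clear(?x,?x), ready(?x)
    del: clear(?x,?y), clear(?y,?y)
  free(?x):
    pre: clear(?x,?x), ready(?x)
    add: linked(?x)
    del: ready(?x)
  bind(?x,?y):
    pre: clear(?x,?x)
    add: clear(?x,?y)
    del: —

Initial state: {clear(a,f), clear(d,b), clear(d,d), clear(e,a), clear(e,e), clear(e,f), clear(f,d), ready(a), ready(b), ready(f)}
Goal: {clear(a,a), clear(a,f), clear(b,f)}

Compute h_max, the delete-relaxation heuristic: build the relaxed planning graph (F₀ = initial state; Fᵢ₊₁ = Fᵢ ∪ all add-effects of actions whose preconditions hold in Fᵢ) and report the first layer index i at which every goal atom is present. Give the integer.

F0 = init (10 atoms)
F1 = F0 ∪ {clear(a,a), clear(b,b), clear(d,a), clear(d,e), clear(d,f), clear(e,b), clear(e,d), clear(f,f)}  (18 atoms)
F2 = F1 ∪ {clear(a,b), clear(a,d), clear(a,e), clear(b,a), clear(b,d), clear(b,e), clear(b,f), clear(f,a), clear(f,b), clear(f,e), linked(a), linked(b), linked(f), ready(d), ready(e)}  (33 atoms)
goal ⊆ F2  ⇒  h_max = 2

2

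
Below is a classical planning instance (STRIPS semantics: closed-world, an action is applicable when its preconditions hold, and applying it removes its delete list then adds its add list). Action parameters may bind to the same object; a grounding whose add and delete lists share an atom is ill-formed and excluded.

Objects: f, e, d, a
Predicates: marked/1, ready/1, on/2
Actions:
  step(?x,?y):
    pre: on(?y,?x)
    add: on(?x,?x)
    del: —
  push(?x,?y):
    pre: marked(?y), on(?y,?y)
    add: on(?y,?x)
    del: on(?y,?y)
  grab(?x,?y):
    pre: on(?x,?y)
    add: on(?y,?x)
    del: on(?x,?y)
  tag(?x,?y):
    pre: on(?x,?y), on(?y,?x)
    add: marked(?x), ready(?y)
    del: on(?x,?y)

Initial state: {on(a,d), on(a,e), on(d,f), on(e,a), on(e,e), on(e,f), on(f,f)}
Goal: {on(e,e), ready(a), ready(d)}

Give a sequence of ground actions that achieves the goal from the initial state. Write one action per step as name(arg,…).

step(d,a); tag(e,a); tag(d,d)

1. step(d,a)  →  {on(a,d), on(a,e), on(d,d), on(d,f), on(e,a), on(e,e), on(e,f), on(f,f)}
2. tag(e,a)  →  {marked(e), on(a,d), on(a,e), on(d,d), on(d,f), on(e,e), on(e,f), on(f,f), ready(a)}
3. tag(d,d)  →  {marked(d), marked(e), on(a,d), on(a,e), on(d,f), on(e,e), on(e,f), on(f,f), ready(a), ready(d)}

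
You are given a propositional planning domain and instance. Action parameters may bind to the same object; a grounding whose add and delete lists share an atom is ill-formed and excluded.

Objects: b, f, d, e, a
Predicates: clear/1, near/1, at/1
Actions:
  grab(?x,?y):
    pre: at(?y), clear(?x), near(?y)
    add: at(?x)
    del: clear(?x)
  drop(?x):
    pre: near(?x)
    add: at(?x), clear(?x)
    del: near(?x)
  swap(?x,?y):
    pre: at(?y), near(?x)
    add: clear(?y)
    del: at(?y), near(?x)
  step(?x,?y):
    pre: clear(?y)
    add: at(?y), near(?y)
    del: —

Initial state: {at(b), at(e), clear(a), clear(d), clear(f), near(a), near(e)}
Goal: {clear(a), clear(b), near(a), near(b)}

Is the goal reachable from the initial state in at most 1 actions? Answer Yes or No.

No

1. swap(e,b)  →  {at(e), clear(a), clear(b), clear(d), clear(f), near(a)}
2. step(b,b)  →  {at(b), at(e), clear(a), clear(b), clear(d), clear(f), near(a), near(b)}
optimal plan length = 2; 2 > 1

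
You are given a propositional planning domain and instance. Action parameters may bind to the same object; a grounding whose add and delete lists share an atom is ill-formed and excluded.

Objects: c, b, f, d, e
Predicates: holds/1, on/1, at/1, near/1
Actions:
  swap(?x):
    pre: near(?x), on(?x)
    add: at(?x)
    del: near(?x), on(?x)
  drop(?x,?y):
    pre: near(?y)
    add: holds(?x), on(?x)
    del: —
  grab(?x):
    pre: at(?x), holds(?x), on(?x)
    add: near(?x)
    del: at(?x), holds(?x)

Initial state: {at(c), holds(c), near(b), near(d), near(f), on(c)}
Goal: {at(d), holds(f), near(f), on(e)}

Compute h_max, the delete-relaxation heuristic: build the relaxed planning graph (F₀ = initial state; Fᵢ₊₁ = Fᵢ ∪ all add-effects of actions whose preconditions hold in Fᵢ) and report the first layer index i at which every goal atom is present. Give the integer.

F0 = init (6 atoms)
F1 = F0 ∪ {holds(b), holds(d), holds(e), holds(f), near(c), on(b), on(d), on(e), on(f)}  (15 atoms)
F2 = F1 ∪ {at(b), at(d), at(f)}  (18 atoms)
goal ⊆ F2  ⇒  h_max = 2

2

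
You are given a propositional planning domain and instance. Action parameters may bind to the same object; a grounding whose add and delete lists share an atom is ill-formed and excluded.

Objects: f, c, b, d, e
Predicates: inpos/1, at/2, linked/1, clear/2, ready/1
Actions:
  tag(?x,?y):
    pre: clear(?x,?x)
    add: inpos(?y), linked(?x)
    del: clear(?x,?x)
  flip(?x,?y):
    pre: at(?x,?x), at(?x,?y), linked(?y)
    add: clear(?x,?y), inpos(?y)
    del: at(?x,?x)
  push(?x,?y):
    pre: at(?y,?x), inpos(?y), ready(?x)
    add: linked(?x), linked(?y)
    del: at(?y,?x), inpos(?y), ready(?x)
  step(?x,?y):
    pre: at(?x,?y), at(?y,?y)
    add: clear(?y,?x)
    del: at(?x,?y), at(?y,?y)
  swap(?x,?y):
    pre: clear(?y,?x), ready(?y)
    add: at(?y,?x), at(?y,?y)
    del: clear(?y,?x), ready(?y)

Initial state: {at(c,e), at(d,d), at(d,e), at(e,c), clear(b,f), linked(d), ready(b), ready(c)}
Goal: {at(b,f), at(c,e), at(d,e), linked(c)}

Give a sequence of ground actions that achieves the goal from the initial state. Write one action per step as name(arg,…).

flip(d,d); tag(d,e); push(c,e); swap(f,b)

1. flip(d,d)  →  {at(c,e), at(d,e), at(e,c), clear(b,f), clear(d,d), inpos(d), linked(d), ready(b), ready(c)}
2. tag(d,e)  →  {at(c,e), at(d,e), at(e,c), clear(b,f), inpos(d), inpos(e), linked(d), ready(b), ready(c)}
3. push(c,e)  →  {at(c,e), at(d,e), clear(b,f), inpos(d), linked(c), linked(d), linked(e), ready(b)}
4. swap(f,b)  →  {at(b,b), at(b,f), at(c,e), at(d,e), inpos(d), linked(c), linked(d), linked(e)}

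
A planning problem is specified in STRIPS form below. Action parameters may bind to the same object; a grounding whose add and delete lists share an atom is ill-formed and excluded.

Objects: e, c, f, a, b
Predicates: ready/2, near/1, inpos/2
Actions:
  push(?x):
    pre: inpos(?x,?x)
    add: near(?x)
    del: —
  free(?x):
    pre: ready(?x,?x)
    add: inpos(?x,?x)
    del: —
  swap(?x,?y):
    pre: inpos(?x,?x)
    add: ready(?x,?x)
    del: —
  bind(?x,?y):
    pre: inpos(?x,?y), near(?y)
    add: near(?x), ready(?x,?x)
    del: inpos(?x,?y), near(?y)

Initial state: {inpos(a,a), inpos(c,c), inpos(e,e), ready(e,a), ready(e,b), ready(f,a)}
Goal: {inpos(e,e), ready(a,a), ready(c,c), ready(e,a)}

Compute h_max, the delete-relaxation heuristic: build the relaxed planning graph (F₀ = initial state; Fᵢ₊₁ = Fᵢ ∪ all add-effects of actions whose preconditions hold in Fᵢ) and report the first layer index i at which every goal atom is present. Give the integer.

F0 = init (6 atoms)
F1 = F0 ∪ {near(a), near(c), near(e), ready(a,a), ready(c,c), ready(e,e)}  (12 atoms)
goal ⊆ F1  ⇒  h_max = 1

1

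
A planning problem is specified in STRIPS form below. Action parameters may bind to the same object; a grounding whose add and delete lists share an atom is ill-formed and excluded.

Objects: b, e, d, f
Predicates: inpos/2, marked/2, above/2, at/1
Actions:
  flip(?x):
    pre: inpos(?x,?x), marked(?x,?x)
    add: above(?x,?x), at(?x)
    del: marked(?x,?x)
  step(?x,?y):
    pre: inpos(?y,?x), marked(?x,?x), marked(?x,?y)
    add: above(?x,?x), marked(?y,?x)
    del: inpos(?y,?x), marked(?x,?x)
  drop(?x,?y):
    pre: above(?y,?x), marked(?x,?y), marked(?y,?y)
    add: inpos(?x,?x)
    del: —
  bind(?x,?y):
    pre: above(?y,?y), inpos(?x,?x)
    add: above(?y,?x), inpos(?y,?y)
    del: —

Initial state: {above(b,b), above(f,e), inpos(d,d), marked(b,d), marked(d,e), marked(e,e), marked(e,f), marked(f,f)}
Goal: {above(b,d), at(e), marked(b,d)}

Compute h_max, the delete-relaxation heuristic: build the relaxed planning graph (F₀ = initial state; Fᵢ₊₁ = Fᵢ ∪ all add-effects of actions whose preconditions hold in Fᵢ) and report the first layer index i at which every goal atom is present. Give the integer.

2

F0 = init (8 atoms)
F1 = F0 ∪ {above(b,d), inpos(b,b), inpos(e,e)}  (11 atoms)
F2 = F1 ∪ {above(b,e), above(e,e), at(e)}  (14 atoms)
goal ⊆ F2  ⇒  h_max = 2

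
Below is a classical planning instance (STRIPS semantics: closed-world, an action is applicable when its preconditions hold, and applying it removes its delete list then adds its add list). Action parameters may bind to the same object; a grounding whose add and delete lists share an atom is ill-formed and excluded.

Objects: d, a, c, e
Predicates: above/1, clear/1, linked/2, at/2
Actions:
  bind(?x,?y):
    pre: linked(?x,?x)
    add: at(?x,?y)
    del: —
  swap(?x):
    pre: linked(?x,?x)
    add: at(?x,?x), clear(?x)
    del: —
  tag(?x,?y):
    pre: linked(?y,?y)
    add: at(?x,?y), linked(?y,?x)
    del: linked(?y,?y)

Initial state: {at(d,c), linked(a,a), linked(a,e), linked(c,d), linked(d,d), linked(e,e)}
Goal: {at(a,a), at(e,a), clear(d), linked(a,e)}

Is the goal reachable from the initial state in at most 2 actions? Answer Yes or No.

1. bind(a,a)  →  {at(a,a), at(d,c), linked(a,a), linked(a,e), linked(c,d), linked(d,d), linked(e,e)}
2. bind(e,a)  →  {at(a,a), at(d,c), at(e,a), linked(a,a), linked(a,e), linked(c,d), linked(d,d), linked(e,e)}
3. swap(d)  →  {at(a,a), at(d,c), at(d,d), at(e,a), clear(d), linked(a,a), linked(a,e), linked(c,d), linked(d,d), linked(e,e)}
optimal plan length = 3; 3 > 2

No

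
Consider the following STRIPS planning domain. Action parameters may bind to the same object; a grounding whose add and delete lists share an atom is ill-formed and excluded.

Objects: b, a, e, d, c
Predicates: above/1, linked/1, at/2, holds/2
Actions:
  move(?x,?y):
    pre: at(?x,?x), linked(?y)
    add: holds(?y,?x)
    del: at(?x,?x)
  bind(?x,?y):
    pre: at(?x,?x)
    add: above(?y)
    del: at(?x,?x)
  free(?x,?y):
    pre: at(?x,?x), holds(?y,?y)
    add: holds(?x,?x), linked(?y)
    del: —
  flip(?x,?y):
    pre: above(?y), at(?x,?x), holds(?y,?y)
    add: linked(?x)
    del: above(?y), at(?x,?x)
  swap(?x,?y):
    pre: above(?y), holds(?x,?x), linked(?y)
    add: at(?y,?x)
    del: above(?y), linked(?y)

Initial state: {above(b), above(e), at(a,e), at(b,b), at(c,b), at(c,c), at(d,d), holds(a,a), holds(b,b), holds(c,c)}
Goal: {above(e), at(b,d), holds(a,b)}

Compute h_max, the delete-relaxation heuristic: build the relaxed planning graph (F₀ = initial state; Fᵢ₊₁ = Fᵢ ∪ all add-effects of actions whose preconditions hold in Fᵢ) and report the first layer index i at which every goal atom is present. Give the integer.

F0 = init (10 atoms)
F1 = F0 ∪ {above(a), above(c), above(d), holds(d,d), linked(a), linked(b), linked(c), linked(d)}  (18 atoms)
F2 = F1 ∪ {at(a,a), at(a,b), at(a,c), at(a,d), at(b,a), at(b,c), at(b,d), at(c,a), at(c,d), at(d,a), at(d,b), at(d,c), holds(a,b), holds(a,c), holds(a,d), holds(b,c), holds(b,d), holds(c,b), holds(c,d), holds(d,b), holds(d,c)}  (39 atoms)
goal ⊆ F2  ⇒  h_max = 2

2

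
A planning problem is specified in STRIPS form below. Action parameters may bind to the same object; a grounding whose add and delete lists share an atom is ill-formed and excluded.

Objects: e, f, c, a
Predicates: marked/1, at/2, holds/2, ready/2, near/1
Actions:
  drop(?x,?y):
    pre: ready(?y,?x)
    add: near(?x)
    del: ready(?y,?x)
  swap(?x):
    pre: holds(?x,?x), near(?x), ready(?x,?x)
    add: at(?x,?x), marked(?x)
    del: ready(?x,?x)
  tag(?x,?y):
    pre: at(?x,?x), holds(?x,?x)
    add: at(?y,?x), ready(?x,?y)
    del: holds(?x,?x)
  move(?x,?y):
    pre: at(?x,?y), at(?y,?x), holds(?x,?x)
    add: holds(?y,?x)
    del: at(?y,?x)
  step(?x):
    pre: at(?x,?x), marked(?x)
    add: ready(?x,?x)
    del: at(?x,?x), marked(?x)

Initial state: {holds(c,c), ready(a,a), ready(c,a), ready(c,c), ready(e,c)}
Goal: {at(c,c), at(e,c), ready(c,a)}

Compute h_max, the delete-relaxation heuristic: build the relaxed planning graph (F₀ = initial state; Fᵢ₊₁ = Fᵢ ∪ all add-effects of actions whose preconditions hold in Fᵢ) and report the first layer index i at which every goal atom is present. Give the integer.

3

F0 = init (5 atoms)
F1 = F0 ∪ {near(a), near(c)}  (7 atoms)
F2 = F1 ∪ {at(c,c), marked(c)}  (9 atoms)
F3 = F2 ∪ {at(a,c), at(e,c), at(f,c), ready(c,e), ready(c,f)}  (14 atoms)
goal ⊆ F3  ⇒  h_max = 3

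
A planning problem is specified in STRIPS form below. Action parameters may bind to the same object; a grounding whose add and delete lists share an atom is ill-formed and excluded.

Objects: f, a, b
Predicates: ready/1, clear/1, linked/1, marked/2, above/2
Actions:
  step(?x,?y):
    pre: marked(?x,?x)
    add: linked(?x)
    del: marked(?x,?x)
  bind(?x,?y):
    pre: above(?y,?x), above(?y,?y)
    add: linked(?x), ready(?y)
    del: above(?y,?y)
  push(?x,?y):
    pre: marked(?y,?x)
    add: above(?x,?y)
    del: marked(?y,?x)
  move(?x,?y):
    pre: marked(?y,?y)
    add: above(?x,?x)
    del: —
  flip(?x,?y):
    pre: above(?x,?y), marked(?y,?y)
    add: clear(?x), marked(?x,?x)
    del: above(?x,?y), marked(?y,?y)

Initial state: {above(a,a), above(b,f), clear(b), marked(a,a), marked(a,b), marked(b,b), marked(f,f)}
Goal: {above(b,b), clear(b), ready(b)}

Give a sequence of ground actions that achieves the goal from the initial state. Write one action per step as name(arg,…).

1. push(b,b)  →  {above(a,a), above(b,b), above(b,f), clear(b), marked(a,a), marked(a,b), marked(f,f)}
2. bind(f,b)  →  {above(a,a), above(b,f), clear(b), linked(f), marked(a,a), marked(a,b), marked(f,f), ready(b)}
3. move(b,f)  →  {above(a,a), above(b,b), above(b,f), clear(b), linked(f), marked(a,a), marked(a,b), marked(f,f), ready(b)}

push(b,b); bind(f,b); move(b,f)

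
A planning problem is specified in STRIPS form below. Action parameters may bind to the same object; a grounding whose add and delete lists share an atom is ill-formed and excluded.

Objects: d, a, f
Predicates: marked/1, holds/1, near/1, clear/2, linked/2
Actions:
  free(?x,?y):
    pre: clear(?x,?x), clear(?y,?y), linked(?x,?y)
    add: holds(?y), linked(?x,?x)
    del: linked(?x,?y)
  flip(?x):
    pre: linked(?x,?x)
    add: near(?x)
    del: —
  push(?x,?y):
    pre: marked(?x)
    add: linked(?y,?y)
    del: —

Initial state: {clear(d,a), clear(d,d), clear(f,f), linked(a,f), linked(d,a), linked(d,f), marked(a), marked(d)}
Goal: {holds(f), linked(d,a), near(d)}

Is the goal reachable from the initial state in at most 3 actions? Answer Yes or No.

Yes

1. free(d,f)  →  {clear(d,a), clear(d,d), clear(f,f), holds(f), linked(a,f), linked(d,a), linked(d,d), marked(a), marked(d)}
2. flip(d)  →  {clear(d,a), clear(d,d), clear(f,f), holds(f), linked(a,f), linked(d,a), linked(d,d), marked(a), marked(d), near(d)}
optimal plan length = 2; 2 ≤ 3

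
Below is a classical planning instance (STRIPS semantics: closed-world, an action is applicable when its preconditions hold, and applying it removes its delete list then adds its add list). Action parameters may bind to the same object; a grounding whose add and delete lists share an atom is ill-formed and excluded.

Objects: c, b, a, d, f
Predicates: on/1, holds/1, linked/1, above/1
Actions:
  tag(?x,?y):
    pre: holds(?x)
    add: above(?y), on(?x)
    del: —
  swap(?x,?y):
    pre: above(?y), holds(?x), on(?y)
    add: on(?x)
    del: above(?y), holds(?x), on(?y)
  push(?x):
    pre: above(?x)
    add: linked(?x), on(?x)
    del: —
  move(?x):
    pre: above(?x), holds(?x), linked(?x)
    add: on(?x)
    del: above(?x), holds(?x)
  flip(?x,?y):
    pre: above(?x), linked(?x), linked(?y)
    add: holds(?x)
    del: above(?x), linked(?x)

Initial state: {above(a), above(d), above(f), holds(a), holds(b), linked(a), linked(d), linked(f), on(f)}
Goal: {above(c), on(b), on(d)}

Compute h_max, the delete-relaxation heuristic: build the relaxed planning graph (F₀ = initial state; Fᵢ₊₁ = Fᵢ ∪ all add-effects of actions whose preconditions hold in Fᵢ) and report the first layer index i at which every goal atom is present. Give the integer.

1

F0 = init (9 atoms)
F1 = F0 ∪ {above(b), above(c), holds(d), holds(f), on(a), on(b), on(d)}  (16 atoms)
goal ⊆ F1  ⇒  h_max = 1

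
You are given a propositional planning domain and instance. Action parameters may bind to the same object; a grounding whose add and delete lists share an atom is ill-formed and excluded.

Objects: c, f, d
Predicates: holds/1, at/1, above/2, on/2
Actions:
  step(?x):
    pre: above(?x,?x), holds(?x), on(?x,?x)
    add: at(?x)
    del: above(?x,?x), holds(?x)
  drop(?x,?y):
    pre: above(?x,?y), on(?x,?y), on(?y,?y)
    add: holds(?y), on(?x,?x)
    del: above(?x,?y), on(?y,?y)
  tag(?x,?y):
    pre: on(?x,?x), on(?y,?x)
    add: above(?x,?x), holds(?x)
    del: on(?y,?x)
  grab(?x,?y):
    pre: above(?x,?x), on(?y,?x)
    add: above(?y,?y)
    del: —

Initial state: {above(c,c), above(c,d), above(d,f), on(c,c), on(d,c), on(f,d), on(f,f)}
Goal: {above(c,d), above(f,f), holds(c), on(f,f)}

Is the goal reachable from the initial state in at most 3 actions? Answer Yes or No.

Yes

1. tag(c,c)  →  {above(c,c), above(c,d), above(d,f), holds(c), on(d,c), on(f,d), on(f,f)}
2. grab(c,d)  →  {above(c,c), above(c,d), above(d,d), above(d,f), holds(c), on(d,c), on(f,d), on(f,f)}
3. grab(d,f)  →  {above(c,c), above(c,d), above(d,d), above(d,f), above(f,f), holds(c), on(d,c), on(f,d), on(f,f)}
optimal plan length = 3; 3 ≤ 3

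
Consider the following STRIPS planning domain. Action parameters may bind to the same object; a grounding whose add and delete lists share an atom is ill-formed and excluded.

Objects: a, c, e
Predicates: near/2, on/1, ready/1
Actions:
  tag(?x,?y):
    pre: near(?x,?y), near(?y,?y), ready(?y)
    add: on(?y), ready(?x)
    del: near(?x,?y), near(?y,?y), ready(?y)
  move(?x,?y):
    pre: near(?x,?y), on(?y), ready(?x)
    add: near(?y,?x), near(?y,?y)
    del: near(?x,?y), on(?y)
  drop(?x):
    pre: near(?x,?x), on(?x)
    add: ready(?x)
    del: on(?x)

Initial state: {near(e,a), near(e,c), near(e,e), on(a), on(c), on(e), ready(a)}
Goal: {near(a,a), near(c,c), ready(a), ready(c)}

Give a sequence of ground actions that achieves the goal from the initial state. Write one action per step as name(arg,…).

drop(e); move(e,a); move(e,c); tag(c,e)

1. drop(e)  →  {near(e,a), near(e,c), near(e,e), on(a), on(c), ready(a), ready(e)}
2. move(e,a)  →  {near(a,a), near(a,e), near(e,c), near(e,e), on(c), ready(a), ready(e)}
3. move(e,c)  →  {near(a,a), near(a,e), near(c,c), near(c,e), near(e,e), ready(a), ready(e)}
4. tag(c,e)  →  {near(a,a), near(a,e), near(c,c), on(e), ready(a), ready(c)}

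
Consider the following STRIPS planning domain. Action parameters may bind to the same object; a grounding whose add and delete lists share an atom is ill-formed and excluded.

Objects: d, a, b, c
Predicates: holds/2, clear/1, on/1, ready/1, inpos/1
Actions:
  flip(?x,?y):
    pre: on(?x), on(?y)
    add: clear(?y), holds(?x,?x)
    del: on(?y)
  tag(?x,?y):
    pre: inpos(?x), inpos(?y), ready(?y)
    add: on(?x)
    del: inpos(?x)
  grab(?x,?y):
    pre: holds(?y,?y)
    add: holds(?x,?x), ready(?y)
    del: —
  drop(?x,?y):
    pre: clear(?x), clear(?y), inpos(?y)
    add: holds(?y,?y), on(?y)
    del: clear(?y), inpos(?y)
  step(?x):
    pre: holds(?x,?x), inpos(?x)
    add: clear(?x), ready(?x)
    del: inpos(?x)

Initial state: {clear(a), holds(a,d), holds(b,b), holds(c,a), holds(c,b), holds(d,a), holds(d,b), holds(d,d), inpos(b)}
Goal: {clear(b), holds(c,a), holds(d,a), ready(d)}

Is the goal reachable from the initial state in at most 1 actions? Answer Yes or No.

No

1. grab(d,d)  →  {clear(a), holds(a,d), holds(b,b), holds(c,a), holds(c,b), holds(d,a), holds(d,b), holds(d,d), inpos(b), ready(d)}
2. step(b)  →  {clear(a), clear(b), holds(a,d), holds(b,b), holds(c,a), holds(c,b), holds(d,a), holds(d,b), holds(d,d), ready(b), ready(d)}
optimal plan length = 2; 2 > 1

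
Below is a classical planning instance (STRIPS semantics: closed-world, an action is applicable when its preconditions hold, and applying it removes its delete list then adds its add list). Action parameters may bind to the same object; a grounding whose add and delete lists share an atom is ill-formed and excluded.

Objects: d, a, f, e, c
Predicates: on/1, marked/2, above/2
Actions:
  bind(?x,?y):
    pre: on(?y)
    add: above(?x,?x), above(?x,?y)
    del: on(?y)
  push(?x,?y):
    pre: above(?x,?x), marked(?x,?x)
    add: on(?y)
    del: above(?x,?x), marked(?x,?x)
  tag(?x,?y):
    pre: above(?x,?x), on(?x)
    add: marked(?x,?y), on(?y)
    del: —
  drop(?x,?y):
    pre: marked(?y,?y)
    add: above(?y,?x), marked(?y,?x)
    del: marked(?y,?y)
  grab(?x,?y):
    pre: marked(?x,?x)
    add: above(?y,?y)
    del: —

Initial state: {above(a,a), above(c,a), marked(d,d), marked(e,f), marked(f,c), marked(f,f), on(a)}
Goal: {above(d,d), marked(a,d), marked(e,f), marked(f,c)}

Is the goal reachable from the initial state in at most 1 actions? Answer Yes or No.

1. tag(a,d)  →  {above(a,a), above(c,a), marked(a,d), marked(d,d), marked(e,f), marked(f,c), marked(f,f), on(a), on(d)}
2. bind(d,d)  →  {above(a,a), above(c,a), above(d,d), marked(a,d), marked(d,d), marked(e,f), marked(f,c), marked(f,f), on(a)}
optimal plan length = 2; 2 > 1

No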